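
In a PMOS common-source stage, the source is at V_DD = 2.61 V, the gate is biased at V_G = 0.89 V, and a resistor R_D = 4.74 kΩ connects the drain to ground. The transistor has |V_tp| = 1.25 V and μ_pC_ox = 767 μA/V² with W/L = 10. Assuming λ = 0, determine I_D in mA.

I_D = 0.514 mA

V_SG = V_DD − V_G = 2.61 − 0.89 = 1.72 V, so V_ov = 1.72 − 1.25 = 0.47 V.
k_p = μ_pC_ox · (W/L) = 7.67 mA/V².
Assume saturation: I_D = ½ k_p V_ov² = 0.5 × 7.67 × 0.47² = 0.847 mA, giving V_SD = V_DD − I_D R_D = 2.61 − 0.847 × 4.74 = -1.41 V.
But -1.41 V < V_ov = 0.47 V, so the device is actually in triode.
In triode I_D = k_p[V_ov V_SD − ½ V_SD²] and I_D = (V_DD − V_SD)/R_D. Equating: 18.2 V_SD² − 18.09 V_SD + 2.61 = 0, giving V_SD = 0.175 V (the root below V_ov).
I_D = (2.61 − 0.175) / 4.74 = 0.514 mA.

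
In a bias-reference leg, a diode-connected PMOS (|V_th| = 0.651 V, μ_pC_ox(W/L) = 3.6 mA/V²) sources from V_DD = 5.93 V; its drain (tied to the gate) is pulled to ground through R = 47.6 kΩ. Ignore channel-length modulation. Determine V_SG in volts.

With gate tied to drain, V_SG = V_SD ≥ V_SG − |V_th|, so the device is in saturation.
KCL at the drain: ½ k_p (V_SG − |V_th|)² = (V_DD − V_SG)/R.
Let x = V_SG − 0.651. Then 85.7 x² + x − 5.279 = 0, giving x = 0.242 V (positive root), so V_SG = 0.893 V.
I_D = (V_DD − V_SG)/R = (5.93 − 0.893) / 47.6 = 0.106 mA.

V_SG = 0.893 V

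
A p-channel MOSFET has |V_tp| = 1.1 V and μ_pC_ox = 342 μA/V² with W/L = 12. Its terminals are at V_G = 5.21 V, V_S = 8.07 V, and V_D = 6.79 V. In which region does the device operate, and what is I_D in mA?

Triode; I_D = 5.88 mA

V_SG = V_S − V_G = 8.07 − 5.21 = 2.86 V; V_SD = V_S − V_D = 8.07 − 6.79 = 1.28 V.
k_p = μ_pC_ox · (W/L) = 4.104 mA/V².
V_ov = V_SG − |V_tp| = 2.86 − 1.1 = 1.76 V.
Since V_SD = 1.28 V < V_ov = 1.76 V, the device is in the triode region.
I_D = k_p [V_ov · V_SD − ½ V_SD²] = 4.104 × [1.76 × 1.28 − 0.5 × 1.28²] = 5.88 mA.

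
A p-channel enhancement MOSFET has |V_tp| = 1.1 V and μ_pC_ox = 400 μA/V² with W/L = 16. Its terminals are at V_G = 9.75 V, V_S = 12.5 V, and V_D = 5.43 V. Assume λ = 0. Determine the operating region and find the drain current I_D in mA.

Saturation; I_D = 8.71 mA

V_SG = V_S − V_G = 12.5 − 9.75 = 2.75 V; V_SD = V_S − V_D = 12.5 − 5.43 = 7.07 V.
k_p = μ_pC_ox · (W/L) = 6.4 mA/V².
V_ov = V_SG − |V_tp| = 2.75 − 1.1 = 1.65 V.
Since V_SD = 7.07 V ≥ V_ov = 1.65 V, the device is in saturation.
I_D = ½ k_p V_ov² = 0.5 × 6.4 × 1.65² = 8.71 mA.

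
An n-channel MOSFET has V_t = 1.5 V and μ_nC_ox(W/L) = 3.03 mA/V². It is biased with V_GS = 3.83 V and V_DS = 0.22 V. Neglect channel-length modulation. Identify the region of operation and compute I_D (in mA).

Triode; I_D = 1.48 mA

V_ov = V_GS − V_t = 3.83 − 1.5 = 2.33 V.
Since V_DS = 0.22 V < V_ov = 2.33 V, the device is in the triode region.
I_D = k_n [V_ov · V_DS − ½ V_DS²] = 3.03 × [2.33 × 0.22 − 0.5 × 0.22²] = 1.48 mA.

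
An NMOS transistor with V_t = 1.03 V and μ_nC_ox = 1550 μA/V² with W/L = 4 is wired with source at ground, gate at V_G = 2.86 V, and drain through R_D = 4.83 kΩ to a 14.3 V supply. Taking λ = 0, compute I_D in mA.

V_GS = V_G = 2.86 V, so V_ov = 2.86 − 1.03 = 1.83 V.
k_n = μ_nC_ox · (W/L) = 6.2 mA/V².
Assume saturation: I_D = ½ k_n V_ov² = 0.5 × 6.2 × 1.83² = 10.4 mA, giving V_DS = V_DD − I_D R_D = 14.3 − 10.4 × 4.83 = -35.8 V.
But -35.8 V < V_ov = 1.83 V, so the device is actually in triode.
In triode I_D = k_n[V_ov V_DS − ½ V_DS²] and I_D = (V_DD − V_DS)/R_D. Equating: 15 V_DS² − 55.8 V_DS + 14.3 = 0, giving V_DS = 0.277 V (the root below V_ov).
I_D = (14.3 − 0.277) / 4.83 = 2.9 mA.

I_D = 2.90 mA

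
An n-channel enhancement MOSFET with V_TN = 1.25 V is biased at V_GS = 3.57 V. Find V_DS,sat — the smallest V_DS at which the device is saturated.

The boundary between triode and saturation is V_DS = V_GS − V_TN = V_ov.
V_ov = 3.57 − 1.25 = 2.32 V.

V_DS,sat = 2.32 V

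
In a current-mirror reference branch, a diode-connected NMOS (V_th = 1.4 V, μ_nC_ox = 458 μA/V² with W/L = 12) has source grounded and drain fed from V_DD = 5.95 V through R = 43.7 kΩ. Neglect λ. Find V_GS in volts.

With gate tied to drain, V_GS = V_DS ≥ V_GS − V_th, so the device is in saturation.
k_n = μ_nC_ox · (W/L) = 5.496 mA/V².
KCL at the drain: ½ k_n (V_GS − V_th)² = (V_DD − V_GS)/R.
Let x = V_GS − 1.4. Then 120 x² + x − 4.55 = 0, giving x = 0.191 V (positive root), so V_GS = 1.59 V.
I_D = (V_DD − V_GS)/R = (5.95 − 1.59) / 43.7 = 0.0998 mA.

V_GS = 1.59 V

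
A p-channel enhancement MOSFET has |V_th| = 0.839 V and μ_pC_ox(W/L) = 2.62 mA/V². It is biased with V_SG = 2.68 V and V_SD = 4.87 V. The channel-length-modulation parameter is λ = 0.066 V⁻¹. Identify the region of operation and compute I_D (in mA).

Saturation; I_D = 5.87 mA

V_ov = V_SG − |V_th| = 2.68 − 0.839 = 1.84 V.
Since V_SD = 4.87 V ≥ V_ov = 1.84 V, the device is in saturation.
I_D = ½ k_p V_ov² (1 + λ V_SD) = 0.5 × 2.62 × 1.84² × (1 + 0.066 × 4.87) = 5.87 mA.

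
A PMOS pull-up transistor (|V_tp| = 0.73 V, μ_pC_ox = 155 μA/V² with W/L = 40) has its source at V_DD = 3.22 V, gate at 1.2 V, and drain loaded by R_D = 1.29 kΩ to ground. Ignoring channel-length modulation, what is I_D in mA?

I_D = 2.25 mA

V_SG = V_DD − V_G = 3.22 − 1.2 = 2.02 V, so V_ov = 2.02 − 0.73 = 1.29 V.
k_p = μ_pC_ox · (W/L) = 6.2 mA/V².
Assume saturation: I_D = ½ k_p V_ov² = 0.5 × 6.2 × 1.29² = 5.16 mA, giving V_SD = V_DD − I_D R_D = 3.22 − 5.16 × 1.29 = -3.43 V.
But -3.43 V < V_ov = 1.29 V, so the device is actually in triode.
In triode I_D = k_p[V_ov V_SD − ½ V_SD²] and I_D = (V_DD − V_SD)/R_D. Equating: 4 V_SD² − 11.32 V_SD + 3.22 = 0, giving V_SD = 0.321 V (the root below V_ov).
I_D = (3.22 − 0.321) / 1.29 = 2.25 mA.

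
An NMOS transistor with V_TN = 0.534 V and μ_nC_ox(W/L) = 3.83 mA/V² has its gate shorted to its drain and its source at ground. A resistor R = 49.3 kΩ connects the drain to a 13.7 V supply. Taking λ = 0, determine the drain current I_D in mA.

I_D = 0.260 mA

With gate tied to drain, V_GS = V_DS ≥ V_GS − V_TN, so the device is in saturation.
KCL at the drain: ½ k_n (V_GS − V_TN)² = (V_DD − V_GS)/R.
Let x = V_GS − 0.534. Then 94.4 x² + x − 13.17 = 0, giving x = 0.368 V (positive root), so V_GS = 0.902 V.
I_D = (V_DD − V_GS)/R = (13.7 − 0.902) / 49.3 = 0.26 mA.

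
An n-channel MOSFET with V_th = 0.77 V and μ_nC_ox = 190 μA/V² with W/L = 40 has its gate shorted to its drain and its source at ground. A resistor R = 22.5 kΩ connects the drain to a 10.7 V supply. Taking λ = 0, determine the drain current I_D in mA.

I_D = 0.426 mA

With gate tied to drain, V_GS = V_DS ≥ V_GS − V_th, so the device is in saturation.
k_n = μ_nC_ox · (W/L) = 7.6 mA/V².
KCL at the drain: ½ k_n (V_GS − V_th)² = (V_DD − V_GS)/R.
Let x = V_GS − 0.77. Then 85.5 x² + x − 9.93 = 0, giving x = 0.335 V (positive root), so V_GS = 1.1 V.
I_D = (V_DD − V_GS)/R = (10.7 − 1.1) / 22.5 = 0.426 mA.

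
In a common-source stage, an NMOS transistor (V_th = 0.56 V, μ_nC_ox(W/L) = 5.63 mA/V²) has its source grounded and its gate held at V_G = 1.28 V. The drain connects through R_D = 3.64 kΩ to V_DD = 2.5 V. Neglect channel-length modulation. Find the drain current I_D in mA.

V_GS = V_G = 1.28 V, so V_ov = 1.28 − 0.56 = 0.72 V.
Assume saturation: I_D = ½ k_n V_ov² = 0.5 × 5.63 × 0.72² = 1.46 mA, giving V_DS = V_DD − I_D R_D = 2.5 − 1.46 × 3.64 = -2.81 V.
But -2.81 V < V_ov = 0.72 V, so the device is actually in triode.
In triode I_D = k_n[V_ov V_DS − ½ V_DS²] and I_D = (V_DD − V_DS)/R_D. Equating: 10.2 V_DS² − 15.76 V_DS + 2.5 = 0, giving V_DS = 0.18 V (the root below V_ov).
I_D = (2.5 − 0.18) / 3.64 = 0.637 mA.

I_D = 0.637 mA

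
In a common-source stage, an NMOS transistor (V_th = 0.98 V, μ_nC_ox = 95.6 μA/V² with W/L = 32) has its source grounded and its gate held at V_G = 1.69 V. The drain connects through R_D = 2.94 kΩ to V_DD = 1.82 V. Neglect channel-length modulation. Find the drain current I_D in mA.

V_GS = V_G = 1.69 V, so V_ov = 1.69 − 0.98 = 0.71 V.
k_n = μ_nC_ox · (W/L) = 3.059 mA/V².
Assume saturation: I_D = ½ k_n V_ov² = 0.5 × 3.059 × 0.71² = 0.771 mA, giving V_DS = V_DD − I_D R_D = 1.82 − 0.771 × 2.94 = -0.447 V.
But -0.447 V < V_ov = 0.71 V, so the device is actually in triode.
In triode I_D = k_n[V_ov V_DS − ½ V_DS²] and I_D = (V_DD − V_DS)/R_D. Equating: 4.5 V_DS² − 7.386 V_DS + 1.82 = 0, giving V_DS = 0.302 V (the root below V_ov).
I_D = (1.82 − 0.302) / 2.94 = 0.516 mA.

I_D = 0.516 mA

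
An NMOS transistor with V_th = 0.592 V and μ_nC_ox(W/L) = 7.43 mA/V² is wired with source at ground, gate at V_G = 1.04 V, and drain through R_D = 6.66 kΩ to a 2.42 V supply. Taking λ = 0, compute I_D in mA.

I_D = 0.345 mA

V_GS = V_G = 1.04 V, so V_ov = 1.04 − 0.592 = 0.448 V.
Assume saturation: I_D = ½ k_n V_ov² = 0.5 × 7.43 × 0.448² = 0.746 mA, giving V_DS = V_DD − I_D R_D = 2.42 − 0.746 × 6.66 = -2.55 V.
But -2.55 V < V_ov = 0.448 V, so the device is actually in triode.
In triode I_D = k_n[V_ov V_DS − ½ V_DS²] and I_D = (V_DD − V_DS)/R_D. Equating: 24.7 V_DS² − 23.17 V_DS + 2.42 = 0, giving V_DS = 0.12 V (the root below V_ov).
I_D = (2.42 − 0.12) / 6.66 = 0.345 mA.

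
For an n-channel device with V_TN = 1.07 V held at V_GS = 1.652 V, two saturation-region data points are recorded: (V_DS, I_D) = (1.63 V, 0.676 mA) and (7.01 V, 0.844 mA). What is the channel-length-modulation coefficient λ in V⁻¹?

With V_GS fixed, I_D ∝ (1 + λ V_DS) in saturation, so I_D2/I_D1 = (1 + λ V_DS2)/(1 + λ V_DS1).
0.844/0.676 = 1.249 = (1 + 7.01 λ)/(1 + 1.63 λ).
Solving: λ (I_D1 V_DS2 − I_D2 V_DS1) = I_D2 − I_D1, so λ = (0.844 − 0.676) / (0.676 × 7.01 − 0.844 × 1.63) = 0.168 / 3.36 = 0.05 V⁻¹.

λ = 0.0500 V⁻¹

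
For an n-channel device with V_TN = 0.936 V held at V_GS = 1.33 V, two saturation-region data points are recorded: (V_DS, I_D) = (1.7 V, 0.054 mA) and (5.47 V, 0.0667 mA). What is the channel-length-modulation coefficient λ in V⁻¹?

With V_GS fixed, I_D ∝ (1 + λ V_DS) in saturation, so I_D2/I_D1 = (1 + λ V_DS2)/(1 + λ V_DS1).
0.0667/0.054 = 1.235 = (1 + 5.47 λ)/(1 + 1.7 λ).
Solving: λ (I_D1 V_DS2 − I_D2 V_DS1) = I_D2 − I_D1, so λ = (0.0667 − 0.054) / (0.054 × 5.47 − 0.0667 × 1.7) = 0.0127 / 0.182 = 0.0698 V⁻¹.

λ = 0.0698 V⁻¹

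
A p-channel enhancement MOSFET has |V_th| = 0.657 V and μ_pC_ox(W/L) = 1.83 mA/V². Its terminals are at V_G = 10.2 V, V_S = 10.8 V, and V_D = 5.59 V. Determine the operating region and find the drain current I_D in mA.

Cutoff; I_D = 0 mA

V_SG = V_S − V_G = 10.8 − 10.2 = 0.6 V; V_SD = V_S − V_D = 10.8 − 5.59 = 5.21 V.
V_SG = 0.6 V < |V_th| = 0.657 V, so the transistor is in cutoff.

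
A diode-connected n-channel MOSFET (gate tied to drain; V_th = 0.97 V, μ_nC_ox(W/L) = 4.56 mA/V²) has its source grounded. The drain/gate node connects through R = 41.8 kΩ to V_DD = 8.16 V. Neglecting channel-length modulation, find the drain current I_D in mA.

I_D = 0.166 mA

With gate tied to drain, V_GS = V_DS ≥ V_GS − V_th, so the device is in saturation.
KCL at the drain: ½ k_n (V_GS − V_th)² = (V_DD − V_GS)/R.
Let x = V_GS − 0.97. Then 95.3 x² + x − 7.19 = 0, giving x = 0.269 V (positive root), so V_GS = 1.24 V.
I_D = (V_DD − V_GS)/R = (8.16 − 1.24) / 41.8 = 0.166 mA.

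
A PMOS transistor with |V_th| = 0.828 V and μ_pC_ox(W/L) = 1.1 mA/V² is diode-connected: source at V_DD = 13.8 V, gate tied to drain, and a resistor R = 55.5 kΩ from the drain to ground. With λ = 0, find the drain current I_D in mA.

With gate tied to drain, V_SG = V_SD ≥ V_SG − |V_th|, so the device is in saturation.
KCL at the drain: ½ k_p (V_SG − |V_th|)² = (V_DD − V_SG)/R.
Let x = V_SG − 0.828. Then 30.5 x² + x − 12.97 = 0, giving x = 0.636 V (positive root), so V_SG = 1.46 V.
I_D = (V_DD − V_SG)/R = (13.8 − 1.46) / 55.5 = 0.222 mA.

I_D = 0.222 mA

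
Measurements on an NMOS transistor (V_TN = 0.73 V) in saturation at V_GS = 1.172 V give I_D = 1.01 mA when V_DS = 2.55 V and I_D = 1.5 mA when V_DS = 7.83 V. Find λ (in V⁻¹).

λ = 0.120 V⁻¹

With V_GS fixed, I_D ∝ (1 + λ V_DS) in saturation, so I_D2/I_D1 = (1 + λ V_DS2)/(1 + λ V_DS1).
1.5/1.01 = 1.485 = (1 + 7.83 λ)/(1 + 2.55 λ).
Solving: λ (I_D1 V_DS2 − I_D2 V_DS1) = I_D2 − I_D1, so λ = (1.5 − 1.01) / (1.01 × 7.83 − 1.5 × 2.55) = 0.49 / 4.08 = 0.12 V⁻¹.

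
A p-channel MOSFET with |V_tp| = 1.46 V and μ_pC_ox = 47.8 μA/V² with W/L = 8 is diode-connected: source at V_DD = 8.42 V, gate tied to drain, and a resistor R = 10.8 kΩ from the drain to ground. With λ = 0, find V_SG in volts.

V_SG = 3.07 V

With gate tied to drain, V_SG = V_SD ≥ V_SG − |V_tp|, so the device is in saturation.
k_p = μ_pC_ox · (W/L) = 0.3824 mA/V².
KCL at the drain: ½ k_p (V_SG − |V_tp|)² = (V_DD − V_SG)/R.
Let x = V_SG − 1.46. Then 2.06 x² + x − 6.96 = 0, giving x = 1.61 V (positive root), so V_SG = 3.07 V.
I_D = (V_DD − V_SG)/R = (8.42 − 3.07) / 10.8 = 0.495 mA.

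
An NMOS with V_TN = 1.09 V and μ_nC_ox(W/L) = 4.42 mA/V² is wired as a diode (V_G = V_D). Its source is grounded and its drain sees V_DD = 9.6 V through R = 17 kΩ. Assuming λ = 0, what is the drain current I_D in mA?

I_D = 0.473 mA

With gate tied to drain, V_GS = V_DS ≥ V_GS − V_TN, so the device is in saturation.
KCL at the drain: ½ k_n (V_GS − V_TN)² = (V_DD − V_GS)/R.
Let x = V_GS − 1.09. Then 37.6 x² + x − 8.51 = 0, giving x = 0.463 V (positive root), so V_GS = 1.55 V.
I_D = (V_DD − V_GS)/R = (9.6 − 1.55) / 17 = 0.473 mA.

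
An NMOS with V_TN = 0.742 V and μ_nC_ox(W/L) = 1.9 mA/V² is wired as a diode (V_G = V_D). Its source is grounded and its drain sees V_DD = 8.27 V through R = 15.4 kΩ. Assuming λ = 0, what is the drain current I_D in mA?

I_D = 0.444 mA

With gate tied to drain, V_GS = V_DS ≥ V_GS − V_TN, so the device is in saturation.
KCL at the drain: ½ k_n (V_GS − V_TN)² = (V_DD − V_GS)/R.
Let x = V_GS − 0.742. Then 14.6 x² + x − 7.528 = 0, giving x = 0.684 V (positive root), so V_GS = 1.43 V.
I_D = (V_DD − V_GS)/R = (8.27 − 1.43) / 15.4 = 0.444 mA.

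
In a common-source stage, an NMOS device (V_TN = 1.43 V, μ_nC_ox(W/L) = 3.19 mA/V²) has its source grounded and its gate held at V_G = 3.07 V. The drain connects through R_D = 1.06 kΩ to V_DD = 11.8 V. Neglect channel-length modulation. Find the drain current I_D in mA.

I_D = 4.29 mA

V_GS = V_G = 3.07 V, so V_ov = 3.07 − 1.43 = 1.64 V.
Assume saturation: I_D = ½ k_n V_ov² = 0.5 × 3.19 × 1.64² = 4.29 mA, giving V_DS = V_DD − I_D R_D = 11.8 − 4.29 × 1.06 = 7.25 V.
V_DS = 7.25 V ≥ V_ov = 1.64 V, confirming saturation.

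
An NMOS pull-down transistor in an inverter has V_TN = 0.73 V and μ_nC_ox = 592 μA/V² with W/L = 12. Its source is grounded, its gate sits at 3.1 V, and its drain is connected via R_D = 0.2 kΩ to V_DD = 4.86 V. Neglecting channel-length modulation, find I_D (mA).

I_D = 17.0 mA

V_GS = V_G = 3.1 V, so V_ov = 3.1 − 0.73 = 2.37 V.
k_n = μ_nC_ox · (W/L) = 7.104 mA/V².
Assume saturation: I_D = ½ k_n V_ov² = 0.5 × 7.104 × 2.37² = 20 mA, giving V_DS = V_DD − I_D R_D = 4.86 − 20 × 0.2 = 0.87 V.
But 0.87 V < V_ov = 2.37 V, so the device is actually in triode.
In triode I_D = k_n[V_ov V_DS − ½ V_DS²] and I_D = (V_DD − V_DS)/R_D. Equating: 0.71 V_DS² − 4.367 V_DS + 4.86 = 0, giving V_DS = 1.46 V (the root below V_ov).
I_D = (4.86 − 1.46) / 0.2 = 17 mA.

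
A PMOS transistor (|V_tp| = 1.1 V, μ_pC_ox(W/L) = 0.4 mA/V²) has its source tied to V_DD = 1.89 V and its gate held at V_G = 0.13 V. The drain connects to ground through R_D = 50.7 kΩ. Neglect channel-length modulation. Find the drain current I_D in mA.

I_D = 0.0344 mA

V_SG = V_DD − V_G = 1.89 − 0.13 = 1.76 V, so V_ov = 1.76 − 1.1 = 0.66 V.
Assume saturation: I_D = ½ k_p V_ov² = 0.5 × 0.4 × 0.66² = 0.0871 mA, giving V_SD = V_DD − I_D R_D = 1.89 − 0.0871 × 50.7 = -2.53 V.
But -2.53 V < V_ov = 0.66 V, so the device is actually in triode.
In triode I_D = k_p[V_ov V_SD − ½ V_SD²] and I_D = (V_DD − V_SD)/R_D. Equating: 10.1 V_SD² − 14.38 V_SD + 1.89 = 0, giving V_SD = 0.147 V (the root below V_ov).
I_D = (1.89 − 0.147) / 50.7 = 0.0344 mA.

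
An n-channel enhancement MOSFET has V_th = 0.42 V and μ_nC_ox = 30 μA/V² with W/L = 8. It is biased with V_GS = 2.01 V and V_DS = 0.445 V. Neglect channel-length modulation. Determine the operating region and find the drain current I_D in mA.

k_n = μ_nC_ox · (W/L) = 0.24 mA/V².
V_ov = V_GS − V_th = 2.01 − 0.42 = 1.59 V.
Since V_DS = 0.445 V < V_ov = 1.59 V, the device is in the triode region.
I_D = k_n [V_ov · V_DS − ½ V_DS²] = 0.24 × [1.59 × 0.445 − 0.5 × 0.445²] = 0.146 mA.

Triode; I_D = 0.146 mA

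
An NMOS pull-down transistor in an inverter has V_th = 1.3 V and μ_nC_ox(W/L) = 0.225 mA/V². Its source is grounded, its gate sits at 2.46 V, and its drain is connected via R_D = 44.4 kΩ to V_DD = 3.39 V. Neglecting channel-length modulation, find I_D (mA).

V_GS = V_G = 2.46 V, so V_ov = 2.46 − 1.3 = 1.16 V.
Assume saturation: I_D = ½ k_n V_ov² = 0.5 × 0.225 × 1.16² = 0.151 mA, giving V_DS = V_DD − I_D R_D = 3.39 − 0.151 × 44.4 = -3.33 V.
But -3.33 V < V_ov = 1.16 V, so the device is actually in triode.
In triode I_D = k_n[V_ov V_DS − ½ V_DS²] and I_D = (V_DD − V_DS)/R_D. Equating: 5 V_DS² − 12.59 V_DS + 3.39 = 0, giving V_DS = 0.307 V (the root below V_ov).
I_D = (3.39 − 0.307) / 44.4 = 0.0694 mA.

I_D = 0.0694 mA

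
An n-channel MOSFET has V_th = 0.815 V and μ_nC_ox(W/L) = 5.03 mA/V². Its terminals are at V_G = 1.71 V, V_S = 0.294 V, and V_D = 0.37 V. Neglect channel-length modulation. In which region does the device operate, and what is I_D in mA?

Triode; I_D = 0.215 mA

V_GS = V_G − V_S = 1.71 − 0.294 = 1.42 V; V_DS = V_D − V_S = 0.37 − 0.294 = 0.076 V.
V_ov = V_GS − V_th = 1.42 − 0.815 = 0.601 V.
Since V_DS = 0.076 V < V_ov = 0.601 V, the device is in the triode region.
I_D = k_n [V_ov · V_DS − ½ V_DS²] = 5.03 × [0.601 × 0.076 − 0.5 × 0.076²] = 0.215 mA.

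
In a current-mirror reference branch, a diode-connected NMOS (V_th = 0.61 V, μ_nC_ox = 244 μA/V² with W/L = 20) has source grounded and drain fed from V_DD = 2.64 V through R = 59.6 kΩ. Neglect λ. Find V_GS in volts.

With gate tied to drain, V_GS = V_DS ≥ V_GS − V_th, so the device is in saturation.
k_n = μ_nC_ox · (W/L) = 4.88 mA/V².
KCL at the drain: ½ k_n (V_GS − V_th)² = (V_DD − V_GS)/R.
Let x = V_GS − 0.61. Then 145 x² + x − 2.03 = 0, giving x = 0.115 V (positive root), so V_GS = 0.725 V.
I_D = (V_DD − V_GS)/R = (2.64 − 0.725) / 59.6 = 0.0321 mA.

V_GS = 0.725 V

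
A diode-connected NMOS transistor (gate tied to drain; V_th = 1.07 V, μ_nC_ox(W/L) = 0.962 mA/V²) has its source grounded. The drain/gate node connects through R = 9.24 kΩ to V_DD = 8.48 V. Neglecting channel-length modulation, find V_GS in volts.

V_GS = 2.25 V

With gate tied to drain, V_GS = V_DS ≥ V_GS − V_th, so the device is in saturation.
KCL at the drain: ½ k_n (V_GS − V_th)² = (V_DD − V_GS)/R.
Let x = V_GS − 1.07. Then 4.44 x² + x − 7.41 = 0, giving x = 1.18 V (positive root), so V_GS = 2.25 V.
I_D = (V_DD − V_GS)/R = (8.48 − 2.25) / 9.24 = 0.674 mA.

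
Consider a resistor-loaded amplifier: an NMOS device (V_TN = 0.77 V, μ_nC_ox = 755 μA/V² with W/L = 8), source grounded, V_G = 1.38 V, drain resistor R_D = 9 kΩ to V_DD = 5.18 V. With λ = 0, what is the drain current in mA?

V_GS = V_G = 1.38 V, so V_ov = 1.38 − 0.77 = 0.61 V.
k_n = μ_nC_ox · (W/L) = 6.04 mA/V².
Assume saturation: I_D = ½ k_n V_ov² = 0.5 × 6.04 × 0.61² = 1.12 mA, giving V_DS = V_DD − I_D R_D = 5.18 − 1.12 × 9 = -4.93 V.
But -4.93 V < V_ov = 0.61 V, so the device is actually in triode.
In triode I_D = k_n[V_ov V_DS − ½ V_DS²] and I_D = (V_DD − V_DS)/R_D. Equating: 27.2 V_DS² − 34.16 V_DS + 5.18 = 0, giving V_DS = 0.176 V (the root below V_ov).
I_D = (5.18 − 0.176) / 9 = 0.556 mA.

I_D = 0.556 mA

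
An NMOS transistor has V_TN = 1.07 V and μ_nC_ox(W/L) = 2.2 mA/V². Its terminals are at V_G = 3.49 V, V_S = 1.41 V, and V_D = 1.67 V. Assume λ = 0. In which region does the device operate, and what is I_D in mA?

V_GS = V_G − V_S = 3.49 − 1.41 = 2.08 V; V_DS = V_D − V_S = 1.67 − 1.41 = 0.26 V.
V_ov = V_GS − V_TN = 2.08 − 1.07 = 1.01 V.
Since V_DS = 0.26 V < V_ov = 1.01 V, the device is in the triode region.
I_D = k_n [V_ov · V_DS − ½ V_DS²] = 2.2 × [1.01 × 0.26 − 0.5 × 0.26²] = 0.503 mA.

Triode; I_D = 0.503 mA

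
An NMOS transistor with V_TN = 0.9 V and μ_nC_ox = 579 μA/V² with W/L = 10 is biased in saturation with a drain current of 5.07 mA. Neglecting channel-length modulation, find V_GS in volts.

V_GS = 2.22 V

k_n = μ_nC_ox · (W/L) = 5.79 mA/V².
In saturation I_D = ½ k_n (V_GS − V_TN)², so V_GS − V_TN = √(2 I_D / k_n) = √(2 × 5.07 / 5.79) = 1.32 V.
V_GS = 0.9 + 1.32 = 2.22 V.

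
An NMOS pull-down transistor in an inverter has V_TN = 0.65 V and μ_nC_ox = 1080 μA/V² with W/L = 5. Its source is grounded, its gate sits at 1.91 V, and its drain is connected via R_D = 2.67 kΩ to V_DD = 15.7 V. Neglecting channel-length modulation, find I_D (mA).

V_GS = V_G = 1.91 V, so V_ov = 1.91 − 0.65 = 1.26 V.
k_n = μ_nC_ox · (W/L) = 5.4 mA/V².
Assume saturation: I_D = ½ k_n V_ov² = 0.5 × 5.4 × 1.26² = 4.29 mA, giving V_DS = V_DD − I_D R_D = 15.7 − 4.29 × 2.67 = 4.25 V.
V_DS = 4.25 V ≥ V_ov = 1.26 V, confirming saturation.

I_D = 4.29 mA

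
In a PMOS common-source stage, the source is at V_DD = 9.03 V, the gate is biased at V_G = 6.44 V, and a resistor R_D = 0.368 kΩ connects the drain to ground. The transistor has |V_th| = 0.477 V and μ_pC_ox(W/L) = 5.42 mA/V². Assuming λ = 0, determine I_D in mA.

I_D = 12.1 mA

V_SG = V_DD − V_G = 9.03 − 6.44 = 2.59 V, so V_ov = 2.59 − 0.477 = 2.11 V.
Assume saturation: I_D = ½ k_p V_ov² = 0.5 × 5.42 × 2.11² = 12.1 mA, giving V_SD = V_DD − I_D R_D = 9.03 − 12.1 × 0.368 = 4.58 V.
V_SD = 4.58 V ≥ V_ov = 2.11 V, confirming saturation.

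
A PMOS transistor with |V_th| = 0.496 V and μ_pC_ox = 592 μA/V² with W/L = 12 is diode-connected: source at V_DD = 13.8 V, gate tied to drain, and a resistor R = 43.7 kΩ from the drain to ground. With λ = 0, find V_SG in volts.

With gate tied to drain, V_SG = V_SD ≥ V_SG − |V_th|, so the device is in saturation.
k_p = μ_pC_ox · (W/L) = 7.104 mA/V².
KCL at the drain: ½ k_p (V_SG − |V_th|)² = (V_DD − V_SG)/R.
Let x = V_SG − 0.496. Then 155 x² + x − 13.3 = 0, giving x = 0.29 V (positive root), so V_SG = 0.786 V.
I_D = (V_DD − V_SG)/R = (13.8 − 0.786) / 43.7 = 0.298 mA.

V_SG = 0.786 V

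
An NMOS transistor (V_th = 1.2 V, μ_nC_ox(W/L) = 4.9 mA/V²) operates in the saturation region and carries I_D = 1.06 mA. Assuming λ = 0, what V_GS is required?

In saturation I_D = ½ k_n (V_GS − V_th)², so V_GS − V_th = √(2 I_D / k_n) = √(2 × 1.06 / 4.9) = 0.658 V.
V_GS = 1.2 + 0.658 = 1.86 V.

V_GS = 1.86 V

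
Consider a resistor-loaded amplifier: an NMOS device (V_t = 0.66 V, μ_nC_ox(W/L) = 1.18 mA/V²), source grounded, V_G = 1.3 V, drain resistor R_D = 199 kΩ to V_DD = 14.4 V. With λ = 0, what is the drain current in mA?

V_GS = V_G = 1.3 V, so V_ov = 1.3 − 0.66 = 0.64 V.
Assume saturation: I_D = ½ k_n V_ov² = 0.5 × 1.18 × 0.64² = 0.242 mA, giving V_DS = V_DD − I_D R_D = 14.4 − 0.242 × 199 = -33.7 V.
But -33.7 V < V_ov = 0.64 V, so the device is actually in triode.
In triode I_D = k_n[V_ov V_DS − ½ V_DS²] and I_D = (V_DD − V_DS)/R_D. Equating: 117 V_DS² − 151.3 V_DS + 14.4 = 0, giving V_DS = 0.103 V (the root below V_ov).
I_D = (14.4 − 0.103) / 199 = 0.0718 mA.

I_D = 0.0718 mA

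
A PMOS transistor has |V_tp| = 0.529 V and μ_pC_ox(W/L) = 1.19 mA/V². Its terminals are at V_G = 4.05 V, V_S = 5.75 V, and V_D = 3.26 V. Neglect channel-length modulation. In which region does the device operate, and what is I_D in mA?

Saturation; I_D = 0.816 mA

V_SG = V_S − V_G = 5.75 − 4.05 = 1.7 V; V_SD = V_S − V_D = 5.75 − 3.26 = 2.49 V.
V_ov = V_SG − |V_tp| = 1.7 − 0.529 = 1.17 V.
Since V_SD = 2.49 V ≥ V_ov = 1.17 V, the device is in saturation.
I_D = ½ k_p V_ov² = 0.5 × 1.19 × 1.17² = 0.816 mA.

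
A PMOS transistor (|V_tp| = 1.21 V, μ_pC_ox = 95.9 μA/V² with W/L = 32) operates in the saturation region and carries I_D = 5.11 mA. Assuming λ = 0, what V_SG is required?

V_SG = 3.03 V

k_p = μ_pC_ox · (W/L) = 3.069 mA/V².
In saturation I_D = ½ k_p (V_SG − |V_tp|)², so V_SG − |V_tp| = √(2 I_D / k_p) = √(2 × 5.11 / 3.069) = 1.82 V.
V_SG = 1.21 + 1.82 = 3.03 V.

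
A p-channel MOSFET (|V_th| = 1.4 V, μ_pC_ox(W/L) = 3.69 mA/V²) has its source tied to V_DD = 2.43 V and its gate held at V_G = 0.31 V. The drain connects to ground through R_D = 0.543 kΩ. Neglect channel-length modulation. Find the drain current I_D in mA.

V_SG = V_DD − V_G = 2.43 − 0.31 = 2.12 V, so V_ov = 2.12 − 1.4 = 0.72 V.
Assume saturation: I_D = ½ k_p V_ov² = 0.5 × 3.69 × 0.72² = 0.956 mA, giving V_SD = V_DD − I_D R_D = 2.43 − 0.956 × 0.543 = 1.91 V.
V_SD = 1.91 V ≥ V_ov = 0.72 V, confirming saturation.

I_D = 0.956 mA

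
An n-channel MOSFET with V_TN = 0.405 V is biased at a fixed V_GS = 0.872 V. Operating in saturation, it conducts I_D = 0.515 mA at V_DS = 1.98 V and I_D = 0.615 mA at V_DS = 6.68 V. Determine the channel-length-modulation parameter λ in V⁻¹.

λ = 0.0450 V⁻¹

With V_GS fixed, I_D ∝ (1 + λ V_DS) in saturation, so I_D2/I_D1 = (1 + λ V_DS2)/(1 + λ V_DS1).
0.615/0.515 = 1.194 = (1 + 6.68 λ)/(1 + 1.98 λ).
Solving: λ (I_D1 V_DS2 − I_D2 V_DS1) = I_D2 − I_D1, so λ = (0.615 − 0.515) / (0.515 × 6.68 − 0.615 × 1.98) = 0.1 / 2.22 = 0.045 V⁻¹.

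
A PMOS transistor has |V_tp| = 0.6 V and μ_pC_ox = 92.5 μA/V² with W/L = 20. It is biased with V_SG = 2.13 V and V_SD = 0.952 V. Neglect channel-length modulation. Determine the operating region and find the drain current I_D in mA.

Triode; I_D = 1.86 mA

k_p = μ_pC_ox · (W/L) = 1.85 mA/V².
V_ov = V_SG − |V_tp| = 2.13 − 0.6 = 1.53 V.
Since V_SD = 0.952 V < V_ov = 1.53 V, the device is in the triode region.
I_D = k_p [V_ov · V_SD − ½ V_SD²] = 1.85 × [1.53 × 0.952 − 0.5 × 0.952²] = 1.86 mA.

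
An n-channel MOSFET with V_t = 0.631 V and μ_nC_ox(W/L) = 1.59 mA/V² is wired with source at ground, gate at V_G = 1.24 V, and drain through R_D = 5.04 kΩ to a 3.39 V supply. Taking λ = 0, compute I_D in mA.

I_D = 0.295 mA

V_GS = V_G = 1.24 V, so V_ov = 1.24 − 0.631 = 0.609 V.
Assume saturation: I_D = ½ k_n V_ov² = 0.5 × 1.59 × 0.609² = 0.295 mA, giving V_DS = V_DD − I_D R_D = 3.39 − 0.295 × 5.04 = 1.9 V.
V_DS = 1.9 V ≥ V_ov = 0.609 V, confirming saturation.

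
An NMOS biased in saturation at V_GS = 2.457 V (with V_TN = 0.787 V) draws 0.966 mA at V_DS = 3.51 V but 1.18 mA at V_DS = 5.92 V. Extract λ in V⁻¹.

With V_GS fixed, I_D ∝ (1 + λ V_DS) in saturation, so I_D2/I_D1 = (1 + λ V_DS2)/(1 + λ V_DS1).
1.18/0.966 = 1.222 = (1 + 5.92 λ)/(1 + 3.51 λ).
Solving: λ (I_D1 V_DS2 − I_D2 V_DS1) = I_D2 − I_D1, so λ = (1.18 − 0.966) / (0.966 × 5.92 − 1.18 × 3.51) = 0.214 / 1.58 = 0.136 V⁻¹.

λ = 0.136 V⁻¹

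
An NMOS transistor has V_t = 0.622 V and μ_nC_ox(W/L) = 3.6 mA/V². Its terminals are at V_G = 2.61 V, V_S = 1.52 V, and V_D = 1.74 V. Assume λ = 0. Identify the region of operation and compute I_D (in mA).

Triode; I_D = 0.284 mA

V_GS = V_G − V_S = 2.61 − 1.52 = 1.09 V; V_DS = V_D − V_S = 1.74 − 1.52 = 0.22 V.
V_ov = V_GS − V_t = 1.09 − 0.622 = 0.468 V.
Since V_DS = 0.22 V < V_ov = 0.468 V, the device is in the triode region.
I_D = k_n [V_ov · V_DS − ½ V_DS²] = 3.6 × [0.468 × 0.22 − 0.5 × 0.22²] = 0.284 mA.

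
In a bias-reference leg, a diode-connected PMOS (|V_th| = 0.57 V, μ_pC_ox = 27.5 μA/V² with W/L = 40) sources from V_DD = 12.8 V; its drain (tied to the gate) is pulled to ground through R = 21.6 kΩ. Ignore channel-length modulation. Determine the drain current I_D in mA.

I_D = 0.521 mA

With gate tied to drain, V_SG = V_SD ≥ V_SG − |V_th|, so the device is in saturation.
k_p = μ_pC_ox · (W/L) = 1.1 mA/V².
KCL at the drain: ½ k_p (V_SG − |V_th|)² = (V_DD − V_SG)/R.
Let x = V_SG − 0.57. Then 11.9 x² + x − 12.23 = 0, giving x = 0.973 V (positive root), so V_SG = 1.54 V.
I_D = (V_DD − V_SG)/R = (12.8 − 1.54) / 21.6 = 0.521 mA.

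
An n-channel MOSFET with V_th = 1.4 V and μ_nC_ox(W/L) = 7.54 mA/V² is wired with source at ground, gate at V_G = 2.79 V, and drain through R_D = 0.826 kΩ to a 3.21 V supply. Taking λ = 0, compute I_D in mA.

V_GS = V_G = 2.79 V, so V_ov = 2.79 − 1.4 = 1.39 V.
Assume saturation: I_D = ½ k_n V_ov² = 0.5 × 7.54 × 1.39² = 7.28 mA, giving V_DS = V_DD − I_D R_D = 3.21 − 7.28 × 0.826 = -2.81 V.
But -2.81 V < V_ov = 1.39 V, so the device is actually in triode.
In triode I_D = k_n[V_ov V_DS − ½ V_DS²] and I_D = (V_DD − V_DS)/R_D. Equating: 3.11 V_DS² − 9.657 V_DS + 3.21 = 0, giving V_DS = 0.379 V (the root below V_ov).
I_D = (3.21 − 0.379) / 0.826 = 3.43 mA.

I_D = 3.43 mA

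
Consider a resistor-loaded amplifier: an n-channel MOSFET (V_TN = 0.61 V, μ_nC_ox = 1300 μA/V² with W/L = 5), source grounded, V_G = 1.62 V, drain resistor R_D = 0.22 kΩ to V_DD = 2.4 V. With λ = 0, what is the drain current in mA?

V_GS = V_G = 1.62 V, so V_ov = 1.62 − 0.61 = 1.01 V.
k_n = μ_nC_ox · (W/L) = 6.5 mA/V².
Assume saturation: I_D = ½ k_n V_ov² = 0.5 × 6.5 × 1.01² = 3.32 mA, giving V_DS = V_DD − I_D R_D = 2.4 − 3.32 × 0.22 = 1.67 V.
V_DS = 1.67 V ≥ V_ov = 1.01 V, confirming saturation.

I_D = 3.32 mA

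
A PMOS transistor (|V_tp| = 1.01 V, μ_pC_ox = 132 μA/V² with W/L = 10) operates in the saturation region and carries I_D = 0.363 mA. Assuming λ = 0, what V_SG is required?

k_p = μ_pC_ox · (W/L) = 1.32 mA/V².
In saturation I_D = ½ k_p (V_SG − |V_tp|)², so V_SG − |V_tp| = √(2 I_D / k_p) = √(2 × 0.363 / 1.32) = 0.742 V.
V_SG = 1.01 + 0.742 = 1.75 V.

V_SG = 1.75 V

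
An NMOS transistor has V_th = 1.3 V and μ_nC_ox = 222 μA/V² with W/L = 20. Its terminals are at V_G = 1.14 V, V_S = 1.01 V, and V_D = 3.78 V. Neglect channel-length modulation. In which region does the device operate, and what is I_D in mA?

V_GS = V_G − V_S = 1.14 − 1.01 = 0.13 V; V_DS = V_D − V_S = 3.78 − 1.01 = 2.77 V.
V_GS = 0.13 V < V_th = 1.3 V, so the transistor is in cutoff.

Cutoff; I_D = 0 mA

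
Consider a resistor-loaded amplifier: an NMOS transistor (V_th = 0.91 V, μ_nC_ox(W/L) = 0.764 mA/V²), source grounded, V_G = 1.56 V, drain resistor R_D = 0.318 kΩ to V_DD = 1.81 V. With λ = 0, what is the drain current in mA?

I_D = 0.161 mA

V_GS = V_G = 1.56 V, so V_ov = 1.56 − 0.91 = 0.65 V.
Assume saturation: I_D = ½ k_n V_ov² = 0.5 × 0.764 × 0.65² = 0.161 mA, giving V_DS = V_DD − I_D R_D = 1.81 − 0.161 × 0.318 = 1.76 V.
V_DS = 1.76 V ≥ V_ov = 0.65 V, confirming saturation.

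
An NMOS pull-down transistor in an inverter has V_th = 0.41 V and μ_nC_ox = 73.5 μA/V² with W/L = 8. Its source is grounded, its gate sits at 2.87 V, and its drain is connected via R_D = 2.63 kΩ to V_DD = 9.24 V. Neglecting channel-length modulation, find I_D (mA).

I_D = 1.78 mA

V_GS = V_G = 2.87 V, so V_ov = 2.87 − 0.41 = 2.46 V.
k_n = μ_nC_ox · (W/L) = 0.588 mA/V².
Assume saturation: I_D = ½ k_n V_ov² = 0.5 × 0.588 × 2.46² = 1.78 mA, giving V_DS = V_DD − I_D R_D = 9.24 − 1.78 × 2.63 = 4.56 V.
V_DS = 4.56 V ≥ V_ov = 2.46 V, confirming saturation.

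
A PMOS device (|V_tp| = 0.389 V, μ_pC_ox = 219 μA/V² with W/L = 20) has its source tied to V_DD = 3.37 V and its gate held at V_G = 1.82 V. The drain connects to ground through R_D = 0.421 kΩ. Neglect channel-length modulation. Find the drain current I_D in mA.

I_D = 2.95 mA

V_SG = V_DD − V_G = 3.37 − 1.82 = 1.55 V, so V_ov = 1.55 − 0.389 = 1.16 V.
k_p = μ_pC_ox · (W/L) = 4.38 mA/V².
Assume saturation: I_D = ½ k_p V_ov² = 0.5 × 4.38 × 1.16² = 2.95 mA, giving V_SD = V_DD − I_D R_D = 3.37 − 2.95 × 0.421 = 2.13 V.
V_SD = 2.13 V ≥ V_ov = 1.16 V, confirming saturation.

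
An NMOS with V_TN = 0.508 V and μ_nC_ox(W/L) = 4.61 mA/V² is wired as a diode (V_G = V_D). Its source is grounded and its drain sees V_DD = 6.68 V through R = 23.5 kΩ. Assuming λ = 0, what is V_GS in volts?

With gate tied to drain, V_GS = V_DS ≥ V_GS − V_TN, so the device is in saturation.
KCL at the drain: ½ k_n (V_GS − V_TN)² = (V_DD − V_GS)/R.
Let x = V_GS − 0.508. Then 54.2 x² + x − 6.172 = 0, giving x = 0.328 V (positive root), so V_GS = 0.836 V.
I_D = (V_DD − V_GS)/R = (6.68 − 0.836) / 23.5 = 0.249 mA.

V_GS = 0.836 V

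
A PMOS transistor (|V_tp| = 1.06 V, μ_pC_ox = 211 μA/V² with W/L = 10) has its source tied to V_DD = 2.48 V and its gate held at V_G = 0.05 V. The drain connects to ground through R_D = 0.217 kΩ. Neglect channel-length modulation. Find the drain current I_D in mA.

I_D = 1.98 mA

V_SG = V_DD − V_G = 2.48 − 0.05 = 2.43 V, so V_ov = 2.43 − 1.06 = 1.37 V.
k_p = μ_pC_ox · (W/L) = 2.11 mA/V².
Assume saturation: I_D = ½ k_p V_ov² = 0.5 × 2.11 × 1.37² = 1.98 mA, giving V_SD = V_DD − I_D R_D = 2.48 − 1.98 × 0.217 = 2.05 V.
V_SD = 2.05 V ≥ V_ov = 1.37 V, confirming saturation.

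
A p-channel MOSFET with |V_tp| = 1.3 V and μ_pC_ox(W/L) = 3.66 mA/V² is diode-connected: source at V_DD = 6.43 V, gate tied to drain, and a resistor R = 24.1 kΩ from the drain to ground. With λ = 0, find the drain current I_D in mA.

I_D = 0.199 mA

With gate tied to drain, V_SG = V_SD ≥ V_SG − |V_tp|, so the device is in saturation.
KCL at the drain: ½ k_p (V_SG − |V_tp|)² = (V_DD − V_SG)/R.
Let x = V_SG − 1.3. Then 44.1 x² + x − 5.13 = 0, giving x = 0.33 V (positive root), so V_SG = 1.63 V.
I_D = (V_DD − V_SG)/R = (6.43 − 1.63) / 24.1 = 0.199 mA.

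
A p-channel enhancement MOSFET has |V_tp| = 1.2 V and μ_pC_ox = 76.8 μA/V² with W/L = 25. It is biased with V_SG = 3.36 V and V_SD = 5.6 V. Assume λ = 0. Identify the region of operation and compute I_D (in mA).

Saturation; I_D = 4.48 mA

k_p = μ_pC_ox · (W/L) = 1.92 mA/V².
V_ov = V_SG − |V_tp| = 3.36 − 1.2 = 2.16 V.
Since V_SD = 5.6 V ≥ V_ov = 2.16 V, the device is in saturation.
I_D = ½ k_p V_ov² = 0.5 × 1.92 × 2.16² = 4.48 mA.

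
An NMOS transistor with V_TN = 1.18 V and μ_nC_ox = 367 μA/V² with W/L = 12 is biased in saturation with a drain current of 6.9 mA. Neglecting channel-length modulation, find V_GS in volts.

V_GS = 2.95 V

k_n = μ_nC_ox · (W/L) = 4.404 mA/V².
In saturation I_D = ½ k_n (V_GS − V_TN)², so V_GS − V_TN = √(2 I_D / k_n) = √(2 × 6.9 / 4.404) = 1.77 V.
V_GS = 1.18 + 1.77 = 2.95 V.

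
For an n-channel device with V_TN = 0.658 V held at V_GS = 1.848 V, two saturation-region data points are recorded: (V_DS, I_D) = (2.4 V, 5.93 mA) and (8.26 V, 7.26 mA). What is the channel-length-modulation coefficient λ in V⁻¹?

With V_GS fixed, I_D ∝ (1 + λ V_DS) in saturation, so I_D2/I_D1 = (1 + λ V_DS2)/(1 + λ V_DS1).
7.26/5.93 = 1.224 = (1 + 8.26 λ)/(1 + 2.4 λ).
Solving: λ (I_D1 V_DS2 − I_D2 V_DS1) = I_D2 − I_D1, so λ = (7.26 − 5.93) / (5.93 × 8.26 − 7.26 × 2.4) = 1.33 / 31.6 = 0.0421 V⁻¹.

λ = 0.0421 V⁻¹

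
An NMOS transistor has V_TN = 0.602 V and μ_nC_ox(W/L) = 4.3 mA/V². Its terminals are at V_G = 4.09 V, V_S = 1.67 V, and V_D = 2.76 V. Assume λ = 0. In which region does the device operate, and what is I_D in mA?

V_GS = V_G − V_S = 4.09 − 1.67 = 2.42 V; V_DS = V_D − V_S = 2.76 − 1.67 = 1.09 V.
V_ov = V_GS − V_TN = 2.42 − 0.602 = 1.82 V.
Since V_DS = 1.09 V < V_ov = 1.82 V, the device is in the triode region.
I_D = k_n [V_ov · V_DS − ½ V_DS²] = 4.3 × [1.82 × 1.09 − 0.5 × 1.09²] = 5.97 mA.

Triode; I_D = 5.97 mA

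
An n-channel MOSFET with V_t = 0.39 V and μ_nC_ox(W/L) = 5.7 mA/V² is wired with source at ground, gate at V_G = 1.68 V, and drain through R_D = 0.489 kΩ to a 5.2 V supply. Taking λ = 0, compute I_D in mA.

V_GS = V_G = 1.68 V, so V_ov = 1.68 − 0.39 = 1.29 V.
Assume saturation: I_D = ½ k_n V_ov² = 0.5 × 5.7 × 1.29² = 4.74 mA, giving V_DS = V_DD − I_D R_D = 5.2 − 4.74 × 0.489 = 2.88 V.
V_DS = 2.88 V ≥ V_ov = 1.29 V, confirming saturation.

I_D = 4.74 mA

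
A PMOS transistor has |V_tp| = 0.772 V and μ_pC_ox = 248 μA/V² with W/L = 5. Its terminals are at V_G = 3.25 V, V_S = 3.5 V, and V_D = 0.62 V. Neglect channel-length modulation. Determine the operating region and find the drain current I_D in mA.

V_SG = V_S − V_G = 3.5 − 3.25 = 0.25 V; V_SD = V_S − V_D = 3.5 − 0.62 = 2.88 V.
V_SG = 0.25 V < |V_tp| = 0.772 V, so the transistor is in cutoff.

Cutoff; I_D = 0 mA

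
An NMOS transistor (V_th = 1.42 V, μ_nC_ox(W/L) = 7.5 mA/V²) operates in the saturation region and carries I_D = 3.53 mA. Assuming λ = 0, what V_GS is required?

In saturation I_D = ½ k_n (V_GS − V_th)², so V_GS − V_th = √(2 I_D / k_n) = √(2 × 3.53 / 7.5) = 0.97 V.
V_GS = 1.42 + 0.97 = 2.39 V.

V_GS = 2.39 V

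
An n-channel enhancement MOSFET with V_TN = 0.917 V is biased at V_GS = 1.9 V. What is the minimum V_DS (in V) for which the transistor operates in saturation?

V_DS,sat = 0.983 V

The boundary between triode and saturation is V_DS = V_GS − V_TN = V_ov.
V_ov = 1.9 − 0.917 = 0.983 V.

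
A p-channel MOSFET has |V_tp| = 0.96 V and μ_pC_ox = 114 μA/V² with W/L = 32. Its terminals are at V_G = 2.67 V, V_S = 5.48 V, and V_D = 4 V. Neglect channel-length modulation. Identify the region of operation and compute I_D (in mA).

Triode; I_D = 5.99 mA

V_SG = V_S − V_G = 5.48 − 2.67 = 2.81 V; V_SD = V_S − V_D = 5.48 − 4 = 1.48 V.
k_p = μ_pC_ox · (W/L) = 3.648 mA/V².
V_ov = V_SG − |V_tp| = 2.81 − 0.96 = 1.85 V.
Since V_SD = 1.48 V < V_ov = 1.85 V, the device is in the triode region.
I_D = k_p [V_ov · V_SD − ½ V_SD²] = 3.648 × [1.85 × 1.48 − 0.5 × 1.48²] = 5.99 mA.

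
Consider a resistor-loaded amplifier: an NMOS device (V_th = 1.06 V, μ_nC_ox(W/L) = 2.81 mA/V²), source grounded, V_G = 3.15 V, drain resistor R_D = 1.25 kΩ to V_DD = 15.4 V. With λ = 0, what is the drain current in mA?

I_D = 6.14 mA

V_GS = V_G = 3.15 V, so V_ov = 3.15 − 1.06 = 2.09 V.
Assume saturation: I_D = ½ k_n V_ov² = 0.5 × 2.81 × 2.09² = 6.14 mA, giving V_DS = V_DD − I_D R_D = 15.4 − 6.14 × 1.25 = 7.73 V.
V_DS = 7.73 V ≥ V_ov = 2.09 V, confirming saturation.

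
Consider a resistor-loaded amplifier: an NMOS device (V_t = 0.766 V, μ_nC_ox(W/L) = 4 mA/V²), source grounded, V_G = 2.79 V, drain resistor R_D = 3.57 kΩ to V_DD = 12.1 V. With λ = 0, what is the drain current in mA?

V_GS = V_G = 2.79 V, so V_ov = 2.79 − 0.766 = 2.02 V.
Assume saturation: I_D = ½ k_n V_ov² = 0.5 × 4 × 2.02² = 8.19 mA, giving V_DS = V_DD − I_D R_D = 12.1 − 8.19 × 3.57 = -17.1 V.
But -17.1 V < V_ov = 2.02 V, so the device is actually in triode.
In triode I_D = k_n[V_ov V_DS − ½ V_DS²] and I_D = (V_DD − V_DS)/R_D. Equating: 7.14 V_DS² − 29.9 V_DS + 12.1 = 0, giving V_DS = 0.454 V (the root below V_ov).
I_D = (12.1 − 0.454) / 3.57 = 3.26 mA.

I_D = 3.26 mA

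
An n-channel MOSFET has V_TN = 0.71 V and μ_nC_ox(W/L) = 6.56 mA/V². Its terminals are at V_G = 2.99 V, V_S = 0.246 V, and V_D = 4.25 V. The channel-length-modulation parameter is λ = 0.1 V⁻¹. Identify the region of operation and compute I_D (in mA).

Saturation; I_D = 19.0 mA

V_GS = V_G − V_S = 2.99 − 0.246 = 2.74 V; V_DS = V_D − V_S = 4.25 − 0.246 = 4 V.
V_ov = V_GS − V_TN = 2.74 − 0.71 = 2.03 V.
Since V_DS = 4 V ≥ V_ov = 2.03 V, the device is in saturation.
I_D = ½ k_n V_ov² (1 + λ V_DS) = 0.5 × 6.56 × 2.03² × (1 + 0.1 × 4) = 19 mA.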